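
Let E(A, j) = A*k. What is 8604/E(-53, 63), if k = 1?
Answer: -8604/53 ≈ -162.34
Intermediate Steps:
E(A, j) = A (E(A, j) = A*1 = A)
8604/E(-53, 63) = 8604/(-53) = 8604*(-1/53) = -8604/53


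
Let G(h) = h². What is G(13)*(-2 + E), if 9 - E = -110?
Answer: 19773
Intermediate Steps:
E = 119 (E = 9 - 1*(-110) = 9 + 110 = 119)
G(13)*(-2 + E) = 13²*(-2 + 119) = 169*117 = 19773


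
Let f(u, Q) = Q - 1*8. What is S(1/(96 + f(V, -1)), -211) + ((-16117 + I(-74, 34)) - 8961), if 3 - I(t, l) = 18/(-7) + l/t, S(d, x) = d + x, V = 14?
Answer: -569700884/22533 ≈ -25283.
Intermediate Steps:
f(u, Q) = -8 + Q (f(u, Q) = Q - 8 = -8 + Q)
I(t, l) = 39/7 - l/t (I(t, l) = 3 - (18/(-7) + l/t) = 3 - (18*(-⅐) + l/t) = 3 - (-18/7 + l/t) = 3 + (18/7 - l/t) = 39/7 - l/t)
S(1/(96 + f(V, -1)), -211) + ((-16117 + I(-74, 34)) - 8961) = (1/(96 + (-8 - 1)) - 211) + ((-16117 + (39/7 - 1*34/(-74))) - 8961) = (1/(96 - 9) - 211) + ((-16117 + (39/7 - 1*34*(-1/74))) - 8961) = (1/87 - 211) + ((-16117 + (39/7 + 17/37)) - 8961) = (1/87 - 211) + ((-16117 + 1562/259) - 8961) = -18356/87 + (-4172741/259 - 8961) = -18356/87 - 6493640/259 = -569700884/22533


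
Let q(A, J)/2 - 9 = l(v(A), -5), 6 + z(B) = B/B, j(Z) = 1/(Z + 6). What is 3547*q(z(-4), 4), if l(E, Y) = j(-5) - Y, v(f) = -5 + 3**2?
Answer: 106410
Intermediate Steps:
v(f) = 4 (v(f) = -5 + 9 = 4)
j(Z) = 1/(6 + Z)
l(E, Y) = 1 - Y (l(E, Y) = 1/(6 - 5) - Y = 1/1 - Y = 1 - Y)
z(B) = -5 (z(B) = -6 + B/B = -6 + 1 = -5)
q(A, J) = 30 (q(A, J) = 18 + 2*(1 - 1*(-5)) = 18 + 2*(1 + 5) = 18 + 2*6 = 18 + 12 = 30)
3547*q(z(-4), 4) = 3547*30 = 106410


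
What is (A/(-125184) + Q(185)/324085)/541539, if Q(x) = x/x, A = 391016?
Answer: -15840286897/2746297026321120 ≈ -5.7679e-6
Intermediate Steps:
Q(x) = 1
(A/(-125184) + Q(185)/324085)/541539 = (391016/(-125184) + 1/324085)/541539 = (391016*(-1/125184) + 1*(1/324085))*(1/541539) = (-48877/15648 + 1/324085)*(1/541539) = -15840286897/5071282080*1/541539 = -15840286897/2746297026321120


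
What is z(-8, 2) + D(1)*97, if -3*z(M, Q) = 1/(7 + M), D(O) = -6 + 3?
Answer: -872/3 ≈ -290.67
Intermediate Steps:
D(O) = -3
z(M, Q) = -1/(3*(7 + M))
z(-8, 2) + D(1)*97 = -1/(21 + 3*(-8)) - 3*97 = -1/(21 - 24) - 291 = -1/(-3) - 291 = -1*(-⅓) - 291 = ⅓ - 291 = -872/3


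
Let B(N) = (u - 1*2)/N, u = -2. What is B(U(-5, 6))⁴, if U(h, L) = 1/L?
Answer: 331776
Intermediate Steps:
B(N) = -4/N (B(N) = (-2 - 1*2)/N = (-2 - 2)/N = -4/N)
B(U(-5, 6))⁴ = (-4/(1/6))⁴ = (-4/⅙)⁴ = (-4*6)⁴ = (-24)⁴ = 331776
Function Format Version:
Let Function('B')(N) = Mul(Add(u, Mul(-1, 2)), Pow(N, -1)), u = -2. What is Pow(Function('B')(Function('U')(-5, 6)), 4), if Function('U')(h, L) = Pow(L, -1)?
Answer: 331776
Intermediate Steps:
Function('B')(N) = Mul(-4, Pow(N, -1)) (Function('B')(N) = Mul(Add(-2, Mul(-1, 2)), Pow(N, -1)) = Mul(Add(-2, -2), Pow(N, -1)) = Mul(-4, Pow(N, -1)))
Pow(Function('B')(Function('U')(-5, 6)), 4) = Pow(Mul(-4, Pow(Pow(6, -1), -1)), 4) = Pow(Mul(-4, Pow(Rational(1, 6), -1)), 4) = Pow(Mul(-4, 6), 4) = Pow(-24, 4) = 331776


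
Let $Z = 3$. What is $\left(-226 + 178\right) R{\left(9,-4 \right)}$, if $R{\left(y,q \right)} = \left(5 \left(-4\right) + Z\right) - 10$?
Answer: $1296$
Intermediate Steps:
$R{\left(y,q \right)} = -27$ ($R{\left(y,q \right)} = \left(5 \left(-4\right) + 3\right) - 10 = \left(-20 + 3\right) - 10 = -17 - 10 = -27$)
$\left(-226 + 178\right) R{\left(9,-4 \right)} = \left(-226 + 178\right) \left(-27\right) = \left(-48\right) \left(-27\right) = 1296$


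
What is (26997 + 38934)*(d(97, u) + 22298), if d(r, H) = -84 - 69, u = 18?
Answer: 1460041995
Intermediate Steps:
d(r, H) = -153
(26997 + 38934)*(d(97, u) + 22298) = (26997 + 38934)*(-153 + 22298) = 65931*22145 = 1460041995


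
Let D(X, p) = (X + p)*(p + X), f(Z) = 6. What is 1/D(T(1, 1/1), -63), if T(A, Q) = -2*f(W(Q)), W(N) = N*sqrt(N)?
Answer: 1/5625 ≈ 0.00017778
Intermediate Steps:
W(N) = N**(3/2)
T(A, Q) = -12 (T(A, Q) = -2*6 = -12)
D(X, p) = (X + p)**2 (D(X, p) = (X + p)*(X + p) = (X + p)**2)
1/D(T(1, 1/1), -63) = 1/((-12 - 63)**2) = 1/((-75)**2) = 1/5625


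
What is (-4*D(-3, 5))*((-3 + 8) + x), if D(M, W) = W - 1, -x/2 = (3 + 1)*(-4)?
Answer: -592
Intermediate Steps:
x = 32 (x = -2*(3 + 1)*(-4) = -8*(-4) = -2*(-16) = 32)
D(M, W) = -1 + W
(-4*D(-3, 5))*((-3 + 8) + x) = (-4*(-1 + 5))*((-3 + 8) + 32) = (-4*4)*(5 + 32) = -16*37 = -592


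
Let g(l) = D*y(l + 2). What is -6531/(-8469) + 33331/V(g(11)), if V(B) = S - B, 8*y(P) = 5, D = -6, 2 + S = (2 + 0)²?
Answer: 376423723/64929 ≈ 5797.5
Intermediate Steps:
S = 2 (S = -2 + (2 + 0)² = -2 + 2² = -2 + 4 = 2)
y(P) = 5/8 (y(P) = (⅛)*5 = 5/8)
g(l) = -15/4 (g(l) = -6*5/8 = -15/4)
V(B) = 2 - B
-6531/(-8469) + 33331/V(g(11)) = -6531/(-8469) + 33331/(2 - 1*(-15/4)) = -6531*(-1/8469) + 33331/(2 + 15/4) = 2177/2823 + 33331/(23/4) = 2177/2823 + 33331*(4/23) = 2177/2823 + 133324/23 = 376423723/64929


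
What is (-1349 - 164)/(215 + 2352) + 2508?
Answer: 378619/151 ≈ 2507.4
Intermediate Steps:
(-1349 - 164)/(215 + 2352) + 2508 = -1513/2567 + 2508 = -1513*1/2567 + 2508 = -89/151 + 2508 = 378619/151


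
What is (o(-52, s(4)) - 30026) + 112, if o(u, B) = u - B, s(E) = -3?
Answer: -29963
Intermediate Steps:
(o(-52, s(4)) - 30026) + 112 = ((-52 - 1*(-3)) - 30026) + 112 = ((-52 + 3) - 30026) + 112 = (-49 - 30026) + 112 = -30075 + 112 = -29963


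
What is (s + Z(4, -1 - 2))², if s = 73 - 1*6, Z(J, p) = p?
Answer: 4096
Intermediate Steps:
s = 67 (s = 73 - 6 = 67)
(s + Z(4, -1 - 2))² = (67 + (-1 - 2))² = (67 - 3)² = 64² = 4096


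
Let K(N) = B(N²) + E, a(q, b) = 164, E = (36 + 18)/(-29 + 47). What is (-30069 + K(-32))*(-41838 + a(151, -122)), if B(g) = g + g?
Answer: 1167622132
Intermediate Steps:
E = 3 (E = 54/18 = 54*(1/18) = 3)
B(g) = 2*g
K(N) = 3 + 2*N² (K(N) = 2*N² + 3 = 3 + 2*N²)
(-30069 + K(-32))*(-41838 + a(151, -122)) = (-30069 + (3 + 2*(-32)²))*(-41838 + 164) = (-30069 + (3 + 2*1024))*(-41674) = (-30069 + (3 + 2048))*(-41674) = (-30069 + 2051)*(-41674) = -28018*(-41674) = 1167622132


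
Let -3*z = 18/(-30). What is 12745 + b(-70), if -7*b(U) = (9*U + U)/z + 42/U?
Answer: 463578/35 ≈ 13245.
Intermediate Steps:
z = ⅕ (z = -6/(-30) = -6*(-1)/30 = -⅓*(-⅗) = ⅕ ≈ 0.20000)
b(U) = -6/U - 50*U/7 (b(U) = -((9*U + U)/(⅕) + 42/U)/7 = -((10*U)*5 + 42/U)/7 = -(50*U + 42/U)/7 = -(42/U + 50*U)/7 = -6/U - 50*U/7)
12745 + b(-70) = 12745 + (-6/(-70) - 50/7*(-70)) = 12745 + (-6*(-1/70) + 500) = 12745 + (3/35 + 500) = 12745 + 17503/35 = 463578/35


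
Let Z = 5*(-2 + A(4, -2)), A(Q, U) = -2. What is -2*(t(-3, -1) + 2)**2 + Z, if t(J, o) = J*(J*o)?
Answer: -118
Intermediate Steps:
t(J, o) = o*J**2
Z = -20 (Z = 5*(-2 - 2) = 5*(-4) = -20)
-2*(t(-3, -1) + 2)**2 + Z = -2*(-1*(-3)**2 + 2)**2 - 20 = -2*(-1*9 + 2)**2 - 20 = -2*(-9 + 2)**2 - 20 = -2*(-7)**2 - 20 = -2*49 - 20 = -98 - 20 = -118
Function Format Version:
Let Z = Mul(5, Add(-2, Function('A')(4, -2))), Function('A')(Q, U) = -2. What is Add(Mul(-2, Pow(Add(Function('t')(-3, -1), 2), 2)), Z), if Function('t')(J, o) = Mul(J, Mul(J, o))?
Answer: -118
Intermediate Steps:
Function('t')(J, o) = Mul(o, Pow(J, 2))
Z = -20 (Z = Mul(5, Add(-2, -2)) = Mul(5, -4) = -20)
Add(Mul(-2, Pow(Add(Function('t')(-3, -1), 2), 2)), Z) = Add(Mul(-2, Pow(Add(Mul(-1, Pow(-3, 2)), 2), 2)), -20) = Add(Mul(-2, Pow(Add(Mul(-1, 9), 2), 2)), -20) = Add(Mul(-2, Pow(Add(-9, 2), 2)), -20) = Add(Mul(-2, Pow(-7, 2)), -20) = Add(Mul(-2, 49), -20) = Add(-98, -20) = -118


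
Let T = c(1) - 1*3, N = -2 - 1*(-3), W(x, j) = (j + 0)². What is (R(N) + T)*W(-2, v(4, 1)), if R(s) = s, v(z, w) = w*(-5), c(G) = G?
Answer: -25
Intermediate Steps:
v(z, w) = -5*w
W(x, j) = j²
N = 1 (N = -2 + 3 = 1)
T = -2 (T = 1 - 1*3 = 1 - 3 = -2)
(R(N) + T)*W(-2, v(4, 1)) = (1 - 2)*(-5*1)² = -1*(-5)² = -1*25 = -25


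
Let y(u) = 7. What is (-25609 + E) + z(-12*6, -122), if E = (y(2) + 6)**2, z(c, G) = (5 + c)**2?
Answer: -20951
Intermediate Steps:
E = 169 (E = (7 + 6)**2 = 13**2 = 169)
(-25609 + E) + z(-12*6, -122) = (-25609 + 169) + (5 - 12*6)**2 = -25440 + (5 - 72)**2 = -25440 + (-67)**2 = -25440 + 4489 = -20951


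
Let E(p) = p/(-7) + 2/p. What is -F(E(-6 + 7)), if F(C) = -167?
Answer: 167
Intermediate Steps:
E(p) = 2/p - p/7 (E(p) = p*(-1/7) + 2/p = -p/7 + 2/p = 2/p - p/7)
-F(E(-6 + 7)) = -1*(-167) = 167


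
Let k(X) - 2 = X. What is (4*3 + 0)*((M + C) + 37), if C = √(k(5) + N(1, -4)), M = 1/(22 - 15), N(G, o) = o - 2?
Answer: 3204/7 ≈ 457.71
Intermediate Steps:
N(G, o) = -2 + o
M = ⅐ (M = 1/7 = ⅐ ≈ 0.14286)
k(X) = 2 + X
C = 1 (C = √((2 + 5) + (-2 - 4)) = √(7 - 6) = √1 = 1)
(4*3 + 0)*((M + C) + 37) = (4*3 + 0)*((⅐ + 1) + 37) = (12 + 0)*(8/7 + 37) = 12*(267/7) = 3204/7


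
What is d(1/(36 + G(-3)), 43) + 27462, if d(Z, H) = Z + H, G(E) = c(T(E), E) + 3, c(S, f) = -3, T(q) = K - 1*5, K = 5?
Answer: 990181/36 ≈ 27505.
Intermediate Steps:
T(q) = 0 (T(q) = 5 - 1*5 = 5 - 5 = 0)
G(E) = 0 (G(E) = -3 + 3 = 0)
d(Z, H) = H + Z
d(1/(36 + G(-3)), 43) + 27462 = (43 + 1/(36 + 0)) + 27462 = (43 + 1/36) + 27462 = 1549/36 + 27462 = 990181/36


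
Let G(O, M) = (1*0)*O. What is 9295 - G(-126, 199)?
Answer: 9295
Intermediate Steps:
G(O, M) = 0 (G(O, M) = 0*O = 0)
9295 - G(-126, 199) = 9295 - 1*0 = 9295 + 0 = 9295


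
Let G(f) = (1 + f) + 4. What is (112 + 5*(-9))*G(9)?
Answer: 938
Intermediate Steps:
G(f) = 5 + f
(112 + 5*(-9))*G(9) = (112 + 5*(-9))*(5 + 9) = (112 - 45)*14 = 67*14 = 938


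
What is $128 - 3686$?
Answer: $-3558$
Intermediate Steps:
$128 - 3686 = -3558$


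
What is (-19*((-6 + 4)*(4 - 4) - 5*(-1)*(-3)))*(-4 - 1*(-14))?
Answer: 2850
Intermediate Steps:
(-19*((-6 + 4)*(4 - 4) - 5*(-1)*(-3)))*(-4 - 1*(-14)) = (-19*(-2*0 + 5*(-3)))*(-4 + 14) = -19*(0 - 15)*10 = -19*(-15)*10 = 285*10 = 2850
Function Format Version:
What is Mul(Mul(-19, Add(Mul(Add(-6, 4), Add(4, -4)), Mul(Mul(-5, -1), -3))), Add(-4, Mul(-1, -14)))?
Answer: 2850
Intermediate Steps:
Mul(Mul(-19, Add(Mul(Add(-6, 4), Add(4, -4)), Mul(Mul(-5, -1), -3))), Add(-4, Mul(-1, -14))) = Mul(Mul(-19, Add(Mul(-2, 0), Mul(5, -3))), Add(-4, 14)) = Mul(Mul(-19, Add(0, -15)), 10) = Mul(Mul(-19, -15), 10) = Mul(285, 10) = 2850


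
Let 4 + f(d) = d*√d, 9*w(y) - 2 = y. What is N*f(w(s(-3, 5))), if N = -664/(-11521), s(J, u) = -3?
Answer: -2656/11521 - 664*I/311067 ≈ -0.23054 - 0.0021346*I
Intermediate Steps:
w(y) = 2/9 + y/9
N = 664/11521 (N = -664*(-1/11521) = 664/11521 ≈ 0.057634)
f(d) = -4 + d^(3/2) (f(d) = -4 + d*√d = -4 + d^(3/2))
N*f(w(s(-3, 5))) = 664*(-4 + (2/9 + (⅑)*(-3))^(3/2))/11521 = 664*(-4 + (2/9 - ⅓)^(3/2))/11521 = 664*(-4 + (-⅑)^(3/2))/11521 = 664*(-4 - I/27)/11521 = -2656/11521 - 664*I/311067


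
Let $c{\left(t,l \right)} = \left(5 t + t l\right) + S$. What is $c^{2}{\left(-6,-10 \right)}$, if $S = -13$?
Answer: $289$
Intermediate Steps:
$c{\left(t,l \right)} = -13 + 5 t + l t$ ($c{\left(t,l \right)} = \left(5 t + t l\right) - 13 = \left(5 t + l t\right) - 13 = -13 + 5 t + l t$)
$c^{2}{\left(-6,-10 \right)} = \left(-13 + 5 \left(-6\right) - -60\right)^{2} = \left(-13 - 30 + 60\right)^{2} = 17^{2} = 289$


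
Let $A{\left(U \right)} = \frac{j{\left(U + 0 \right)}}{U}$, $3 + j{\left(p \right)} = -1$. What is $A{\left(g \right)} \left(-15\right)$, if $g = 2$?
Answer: $30$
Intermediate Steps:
$j{\left(p \right)} = -4$ ($j{\left(p \right)} = -3 - 1 = -4$)
$A{\left(U \right)} = - \frac{4}{U}$
$A{\left(g \right)} \left(-15\right) = - \frac{4}{2} \left(-15\right) = \left(-4\right) \frac{1}{2} \left(-15\right) = \left(-2\right) \left(-15\right) = 30$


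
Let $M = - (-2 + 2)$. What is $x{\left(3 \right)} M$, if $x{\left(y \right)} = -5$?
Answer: $0$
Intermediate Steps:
$M = 0$ ($M = \left(-1\right) 0 = 0$)
$x{\left(3 \right)} M = \left(-5\right) 0 = 0$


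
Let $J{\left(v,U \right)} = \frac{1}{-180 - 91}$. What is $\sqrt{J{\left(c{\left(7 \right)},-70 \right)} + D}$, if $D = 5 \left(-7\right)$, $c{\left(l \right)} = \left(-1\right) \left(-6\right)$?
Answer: $\frac{3 i \sqrt{285634}}{271} \approx 5.9164 i$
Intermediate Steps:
$c{\left(l \right)} = 6$
$D = -35$
$J{\left(v,U \right)} = - \frac{1}{271}$ ($J{\left(v,U \right)} = \frac{1}{-271} = - \frac{1}{271}$)
$\sqrt{J{\left(c{\left(7 \right)},-70 \right)} + D} = \sqrt{- \frac{1}{271} - 35} = \sqrt{- \frac{9486}{271}} = \frac{3 i \sqrt{285634}}{271}$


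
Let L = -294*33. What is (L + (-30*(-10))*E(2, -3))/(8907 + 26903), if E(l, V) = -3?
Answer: -5301/17905 ≈ -0.29606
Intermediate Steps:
L = -9702
(L + (-30*(-10))*E(2, -3))/(8907 + 26903) = (-9702 - 30*(-10)*(-3))/(8907 + 26903) = (-9702 + 300*(-3))/35810 = (-9702 - 900)*(1/35810) = -10602*1/35810 = -5301/17905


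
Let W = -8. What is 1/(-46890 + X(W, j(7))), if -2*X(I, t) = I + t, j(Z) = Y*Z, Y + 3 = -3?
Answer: -1/46865 ≈ -2.1338e-5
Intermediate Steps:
Y = -6 (Y = -3 - 3 = -6)
j(Z) = -6*Z
X(I, t) = -I/2 - t/2 (X(I, t) = -(I + t)/2 = -I/2 - t/2)
1/(-46890 + X(W, j(7))) = 1/(-46890 + (-1/2*(-8) - (-3)*7)) = 1/(-46890 + (4 - 1/2*(-42))) = 1/(-46890 + (4 + 21)) = 1/(-46890 + 25) = 1/(-46865) = -1/46865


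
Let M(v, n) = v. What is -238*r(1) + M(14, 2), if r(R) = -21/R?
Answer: 5012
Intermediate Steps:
-238*r(1) + M(14, 2) = -(-4998)/1 + 14 = -(-4998) + 14 = -238*(-21) + 14 = 4998 + 14 = 5012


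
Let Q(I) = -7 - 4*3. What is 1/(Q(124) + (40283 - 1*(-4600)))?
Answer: 1/44864 ≈ 2.2290e-5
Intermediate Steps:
Q(I) = -19 (Q(I) = -7 - 12 = -19)
1/(Q(124) + (40283 - 1*(-4600))) = 1/(-19 + (40283 - 1*(-4600))) = 1/(-19 + (40283 + 4600)) = 1/(-19 + 44883) = 1/44864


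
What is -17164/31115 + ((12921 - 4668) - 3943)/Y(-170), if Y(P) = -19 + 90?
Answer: 18983858/315595 ≈ 60.153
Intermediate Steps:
Y(P) = 71
-17164/31115 + ((12921 - 4668) - 3943)/Y(-170) = -17164/31115 + ((12921 - 4668) - 3943)/71 = -17164*1/31115 + (8253 - 3943)*(1/71) = -2452/4445 + 4310*(1/71) = -2452/4445 + 4310/71 = 18983858/315595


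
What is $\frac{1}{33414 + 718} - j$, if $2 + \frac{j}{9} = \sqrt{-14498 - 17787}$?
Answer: $\frac{614377}{34132} - 9 i \sqrt{32285} \approx 18.0 - 1617.1 i$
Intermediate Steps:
$j = -18 + 9 i \sqrt{32285}$ ($j = -18 + 9 \sqrt{-14498 - 17787} = -18 + 9 \sqrt{-32285} = -18 + 9 i \sqrt{32285} \approx -18.0 + 1617.1 i$)
$\frac{1}{33414 + 718} - j = \frac{1}{33414 + 718} - \left(-18 + 9 i \sqrt{32285}\right) = \frac{1}{34132} + \left(18 - 9 i \sqrt{32285}\right) = \frac{614377}{34132} - 9 i \sqrt{32285}$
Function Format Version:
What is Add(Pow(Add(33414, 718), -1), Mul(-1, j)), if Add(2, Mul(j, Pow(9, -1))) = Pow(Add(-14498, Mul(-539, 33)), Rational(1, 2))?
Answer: Add(Rational(614377, 34132), Mul(-9, I, Pow(32285, Rational(1, 2)))) ≈ Add(18.000, Mul(-1617.1, I))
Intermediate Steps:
j = Add(-18, Mul(9, I, Pow(32285, Rational(1, 2)))) (j = Add(-18, Mul(9, Pow(Add(-14498, Mul(-539, 33)), Rational(1, 2)))) = Add(-18, Mul(9, Pow(Add(-14498, -17787), Rational(1, 2)))) = Add(-18, Mul(9, Pow(-32285, Rational(1, 2)))) = Add(-18, Mul(9, Mul(I, Pow(32285, Rational(1, 2))))) = Add(-18, Mul(9, I, Pow(32285, Rational(1, 2)))) ≈ Add(-18.000, Mul(1617.1, I)))
Add(Pow(Add(33414, 718), -1), Mul(-1, j)) = Add(Pow(Add(33414, 718), -1), Mul(-1, Add(-18, Mul(9, I, Pow(32285, Rational(1, 2)))))) = Add(Pow(34132, -1), Add(18, Mul(-9, I, Pow(32285, Rational(1, 2))))) = Add(Rational(1, 34132), Add(18, Mul(-9, I, Pow(32285, Rational(1, 2))))) = Add(Rational(614377, 34132), Mul(-9, I, Pow(32285, Rational(1, 2))))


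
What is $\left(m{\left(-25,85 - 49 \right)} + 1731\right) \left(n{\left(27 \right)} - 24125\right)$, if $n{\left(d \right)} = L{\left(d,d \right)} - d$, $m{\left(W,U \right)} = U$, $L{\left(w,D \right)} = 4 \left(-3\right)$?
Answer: $-42697788$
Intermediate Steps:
$L{\left(w,D \right)} = -12$
$n{\left(d \right)} = -12 - d$
$\left(m{\left(-25,85 - 49 \right)} + 1731\right) \left(n{\left(27 \right)} - 24125\right) = \left(\left(85 - 49\right) + 1731\right) \left(\left(-12 - 27\right) - 24125\right) = \left(36 + 1731\right) \left(\left(-12 - 27\right) - 24125\right) = 1767 \left(-39 - 24125\right) = 1767 \left(-24164\right) = -42697788$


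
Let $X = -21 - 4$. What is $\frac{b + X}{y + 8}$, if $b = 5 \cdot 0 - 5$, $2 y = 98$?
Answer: $- \frac{10}{19} \approx -0.52632$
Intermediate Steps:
$y = 49$ ($y = \frac{1}{2} \cdot 98 = 49$)
$X = -25$ ($X = -21 - 4 = -25$)
$b = -5$ ($b = 0 - 5 = -5$)
$\frac{b + X}{y + 8} = \frac{-5 - 25}{49 + 8} = \frac{1}{57} \left(-30\right) = - \frac{10}{19}$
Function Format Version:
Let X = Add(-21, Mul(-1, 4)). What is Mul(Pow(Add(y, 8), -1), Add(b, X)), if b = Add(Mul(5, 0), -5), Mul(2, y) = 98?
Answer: Rational(-10, 19) ≈ -0.52632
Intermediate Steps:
y = 49 (y = Mul(Rational(1, 2), 98) = 49)
X = -25 (X = Add(-21, -4) = -25)
b = -5 (b = Add(0, -5) = -5)
Mul(Pow(Add(y, 8), -1), Add(b, X)) = Mul(Pow(Add(49, 8), -1), Add(-5, -25)) = Mul(Pow(57, -1), -30) = Mul(Rational(1, 57), -30) = Rational(-10, 19)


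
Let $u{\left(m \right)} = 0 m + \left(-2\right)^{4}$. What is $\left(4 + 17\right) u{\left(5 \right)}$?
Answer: $336$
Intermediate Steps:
$u{\left(m \right)} = 16$ ($u{\left(m \right)} = 0 + 16 = 16$)
$\left(4 + 17\right) u{\left(5 \right)} = \left(4 + 17\right) 16 = 21 \cdot 16 = 336$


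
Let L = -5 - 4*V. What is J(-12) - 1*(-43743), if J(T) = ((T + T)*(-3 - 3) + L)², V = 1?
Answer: 61968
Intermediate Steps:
L = -9 (L = -5 - 4*1 = -5 - 4 = -9)
J(T) = (-9 - 12*T)² (J(T) = ((T + T)*(-3 - 3) - 9)² = ((2*T)*(-6) - 9)² = (-12*T - 9)² = (-9 - 12*T)²)
J(-12) - 1*(-43743) = 9*(3 + 4*(-12))² - 1*(-43743) = 9*(3 - 48)² + 43743 = 9*(-45)² + 43743 = 9*2025 + 43743 = 18225 + 43743 = 61968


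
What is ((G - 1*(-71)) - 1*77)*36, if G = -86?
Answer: -3312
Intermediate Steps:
((G - 1*(-71)) - 1*77)*36 = ((-86 - 1*(-71)) - 1*77)*36 = ((-86 + 71) - 77)*36 = (-15 - 77)*36 = -92*36 = -3312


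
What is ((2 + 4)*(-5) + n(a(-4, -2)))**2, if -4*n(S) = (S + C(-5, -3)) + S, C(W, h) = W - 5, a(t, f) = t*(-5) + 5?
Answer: 1600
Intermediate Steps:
a(t, f) = 5 - 5*t (a(t, f) = -5*t + 5 = 5 - 5*t)
C(W, h) = -5 + W
n(S) = 5/2 - S/2 (n(S) = -((S + (-5 - 5)) + S)/4 = -((S - 10) + S)/4 = -((-10 + S) + S)/4 = -(-10 + 2*S)/4 = 5/2 - S/2)
((2 + 4)*(-5) + n(a(-4, -2)))**2 = ((2 + 4)*(-5) + (5/2 - (5 - 5*(-4))/2))**2 = (6*(-5) + (5/2 - (5 + 20)/2))**2 = (-30 + (5/2 - 1/2*25))**2 = (-30 + (5/2 - 25/2))**2 = (-30 - 10)**2 = (-40)**2 = 1600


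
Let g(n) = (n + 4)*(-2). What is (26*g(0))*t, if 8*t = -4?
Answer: 104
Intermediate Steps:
t = -½ (t = (⅛)*(-4) = -½ ≈ -0.50000)
g(n) = -8 - 2*n (g(n) = (4 + n)*(-2) = -8 - 2*n)
(26*g(0))*t = (26*(-8 - 2*0))*(-½) = (26*(-8 + 0))*(-½) = (26*(-8))*(-½) = -208*(-½) = 104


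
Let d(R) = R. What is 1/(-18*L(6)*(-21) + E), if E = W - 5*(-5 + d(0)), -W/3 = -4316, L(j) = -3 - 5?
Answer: 1/9949 ≈ 0.00010051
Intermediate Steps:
L(j) = -8
W = 12948 (W = -3*(-4316) = 12948)
E = 12973 (E = 12948 - 5*(-5 + 0) = 12948 - 5*(-5) = 12948 + 25 = 12973)
1/(-18*L(6)*(-21) + E) = 1/(-18*(-8)*(-21) + 12973) = 1/(144*(-21) + 12973) = 1/(-3024 + 12973) = 1/9949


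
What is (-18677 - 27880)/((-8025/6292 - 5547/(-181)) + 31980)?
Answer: -5891281396/4050437351 ≈ -1.4545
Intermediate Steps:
(-18677 - 27880)/((-8025/6292 - 5547/(-181)) + 31980) = -46557/((-8025*1/6292 - 5547*(-1/181)) + 31980) = -46557/((-8025/6292 + 5547/181) + 31980) = -46557/(33449199/1138852 + 31980) = -46557/36453936159/1138852 = -46557*1138852/36453936159 = -5891281396/4050437351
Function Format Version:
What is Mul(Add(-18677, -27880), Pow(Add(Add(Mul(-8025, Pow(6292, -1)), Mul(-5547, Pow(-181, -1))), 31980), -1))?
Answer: Rational(-5891281396, 4050437351) ≈ -1.4545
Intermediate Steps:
Mul(Add(-18677, -27880), Pow(Add(Add(Mul(-8025, Pow(6292, -1)), Mul(-5547, Pow(-181, -1))), 31980), -1)) = Mul(-46557, Pow(Add(Add(Mul(-8025, Rational(1, 6292)), Mul(-5547, Rational(-1, 181))), 31980), -1)) = Mul(-46557, Pow(Add(Add(Rational(-8025, 6292), Rational(5547, 181)), 31980), -1)) = Mul(-46557, Pow(Add(Rational(33449199, 1138852), 31980), -1)) = Mul(-46557, Pow(Rational(36453936159, 1138852), -1)) = Mul(-46557, Rational(1138852, 36453936159)) = Rational(-5891281396, 4050437351)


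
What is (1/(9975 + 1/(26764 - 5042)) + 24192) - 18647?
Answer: 1201473715017/216676951 ≈ 5545.0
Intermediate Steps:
(1/(9975 + 1/(26764 - 5042)) + 24192) - 18647 = (1/(9975 + 1/21722) + 24192) - 18647 = (1/(216676951/21722) + 24192) - 18647 = (21722/216676951 + 24192) - 18647 = 5241848820314/216676951 - 18647 = 1201473715017/216676951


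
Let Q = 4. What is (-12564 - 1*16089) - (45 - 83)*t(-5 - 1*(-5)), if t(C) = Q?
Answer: -28501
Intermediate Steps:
t(C) = 4
(-12564 - 1*16089) - (45 - 83)*t(-5 - 1*(-5)) = (-12564 - 1*16089) - (45 - 83)*4 = (-12564 - 16089) - (-38)*4 = -28653 - 1*(-152) = -28653 + 152 = -28501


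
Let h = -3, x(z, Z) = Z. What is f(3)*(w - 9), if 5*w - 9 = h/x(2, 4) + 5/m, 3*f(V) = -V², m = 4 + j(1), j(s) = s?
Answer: 429/20 ≈ 21.450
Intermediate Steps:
m = 5 (m = 4 + 1 = 5)
f(V) = -V²/3 (f(V) = (-V²)/3 = -V²/3)
w = 37/20 (w = 9/5 + (-3/4 + 5/5)/5 = 9/5 + (-3*¼ + 5*(⅕))/5 = 9/5 + (-¾ + 1)/5 = 9/5 + (⅕)*(¼) = 9/5 + 1/20 = 37/20 ≈ 1.8500)
f(3)*(w - 9) = (-⅓*3²)*(37/20 - 9) = -⅓*9*(-143/20) = -3*(-143/20) = 429/20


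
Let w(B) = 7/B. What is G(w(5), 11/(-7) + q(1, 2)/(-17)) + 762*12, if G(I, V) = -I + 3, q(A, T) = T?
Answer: 45728/5 ≈ 9145.6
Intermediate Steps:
G(I, V) = 3 - I
G(w(5), 11/(-7) + q(1, 2)/(-17)) + 762*12 = (3 - 7/5) + 762*12 = (3 - 7/5) + 9144 = 8/5 + 9144 = 45728/5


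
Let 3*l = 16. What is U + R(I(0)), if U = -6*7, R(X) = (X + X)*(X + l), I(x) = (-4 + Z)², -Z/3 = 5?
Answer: 793352/3 ≈ 2.6445e+5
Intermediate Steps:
Z = -15 (Z = -3*5 = -15)
l = 16/3 (l = (⅓)*16 = 16/3 ≈ 5.3333)
I(x) = 361 (I(x) = (-4 - 15)² = (-19)² = 361)
R(X) = 2*X*(16/3 + X) (R(X) = (X + X)*(X + 16/3) = (2*X)*(16/3 + X) = 2*X*(16/3 + X))
U = -42
U + R(I(0)) = -42 + (⅔)*361*(16 + 3*361) = -42 + (⅔)*361*(16 + 1083) = -42 + (⅔)*361*1099 = -42 + 793478/3 = 793352/3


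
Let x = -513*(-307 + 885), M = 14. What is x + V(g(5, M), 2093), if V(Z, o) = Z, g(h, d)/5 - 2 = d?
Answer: -296434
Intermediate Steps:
g(h, d) = 10 + 5*d
x = -296514 (x = -513*578 = -296514)
x + V(g(5, M), 2093) = -296514 + (10 + 5*14) = -296514 + (10 + 70) = -296514 + 80 = -296434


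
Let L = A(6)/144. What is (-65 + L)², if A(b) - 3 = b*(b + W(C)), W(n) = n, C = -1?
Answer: 9665881/2304 ≈ 4195.3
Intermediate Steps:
A(b) = 3 + b*(-1 + b) (A(b) = 3 + b*(b - 1) = 3 + b*(-1 + b))
L = 11/48 (L = (3 + 6² - 1*6)/144 = (3 + 36 - 6)*(1/144) = 33*(1/144) = 11/48 ≈ 0.22917)
(-65 + L)² = (-65 + 11/48)² = (-3109/48)² = 9665881/2304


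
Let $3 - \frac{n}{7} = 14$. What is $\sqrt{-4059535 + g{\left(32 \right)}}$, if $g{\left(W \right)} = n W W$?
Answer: $i \sqrt{4138383} \approx 2034.3 i$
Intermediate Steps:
$n = -77$ ($n = 21 - 98 = -77$)
$g{\left(W \right)} = - 77 W^{2}$ ($g{\left(W \right)} = - 77 W W = - 77 W^{2}$)
$\sqrt{-4059535 + g{\left(32 \right)}} = \sqrt{-4059535 - 77 \cdot 32^{2}} = \sqrt{-4059535 - 78848} = \sqrt{-4138383} = i \sqrt{4138383}$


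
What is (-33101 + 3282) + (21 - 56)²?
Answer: -28594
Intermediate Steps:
(-33101 + 3282) + (21 - 56)² = -29819 + (-35)² = -29819 + 1225 = -28594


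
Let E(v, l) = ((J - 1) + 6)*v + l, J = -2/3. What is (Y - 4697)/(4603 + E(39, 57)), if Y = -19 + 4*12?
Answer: -4668/4829 ≈ -0.96666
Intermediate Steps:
J = -2/3 (J = -2*1/3 = -2/3 ≈ -0.66667)
Y = 29 (Y = -19 + 48 = 29)
E(v, l) = l + 13*v/3 (E(v, l) = ((-2/3 - 1) + 6)*v + l = (-5/3 + 6)*v + l = 13*v/3 + l = l + 13*v/3)
(Y - 4697)/(4603 + E(39, 57)) = (29 - 4697)/(4603 + (57 + (13/3)*39)) = -4668/(4603 + (57 + 169)) = -4668/(4603 + 226) = -4668/4829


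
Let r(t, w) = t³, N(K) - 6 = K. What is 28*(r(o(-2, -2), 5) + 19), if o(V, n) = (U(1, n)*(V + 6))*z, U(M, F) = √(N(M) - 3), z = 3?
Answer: 387604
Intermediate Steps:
N(K) = 6 + K
U(M, F) = √(3 + M) (U(M, F) = √((6 + M) - 3) = √(3 + M))
o(V, n) = 36 + 6*V (o(V, n) = (√(3 + 1)*(V + 6))*3 = (√4*(6 + V))*3 = (2*(6 + V))*3 = (12 + 2*V)*3 = 36 + 6*V)
28*(r(o(-2, -2), 5) + 19) = 28*((36 + 6*(-2))³ + 19) = 28*((36 - 12)³ + 19) = 28*(24³ + 19) = 28*(13824 + 19) = 28*13843 = 387604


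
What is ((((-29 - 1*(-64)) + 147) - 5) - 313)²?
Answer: 18496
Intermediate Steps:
((((-29 - 1*(-64)) + 147) - 5) - 313)² = ((((-29 + 64) + 147) - 5) - 313)² = (((35 + 147) - 5) - 313)² = ((182 - 5) - 313)² = (177 - 313)² = (-136)² = 18496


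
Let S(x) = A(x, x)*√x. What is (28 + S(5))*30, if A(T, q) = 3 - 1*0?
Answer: 840 + 90*√5 ≈ 1041.2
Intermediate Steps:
A(T, q) = 3 (A(T, q) = 3 + 0 = 3)
S(x) = 3*√x
(28 + S(5))*30 = (28 + 3*√5)*30 = 840 + 90*√5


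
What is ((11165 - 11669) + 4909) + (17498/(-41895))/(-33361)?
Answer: 6156688330973/1397659095 ≈ 4405.0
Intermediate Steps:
((11165 - 11669) + 4909) + (17498/(-41895))/(-33361) = (-504 + 4909) + (17498*(-1/41895))*(-1/33361) = 4405 - 17498/41895*(-1/33361) = 4405 + 17498/1397659095 = 6156688330973/1397659095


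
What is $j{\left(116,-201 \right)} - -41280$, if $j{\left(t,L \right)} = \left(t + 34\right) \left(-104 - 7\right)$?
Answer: $24630$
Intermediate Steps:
$j{\left(t,L \right)} = -3774 - 111 t$ ($j{\left(t,L \right)} = \left(34 + t\right) \left(-111\right) = -3774 - 111 t$)
$j{\left(116,-201 \right)} - -41280 = \left(-3774 - 12876\right) - -41280 = \left(-3774 - 12876\right) + 41280 = -16650 + 41280 = 24630$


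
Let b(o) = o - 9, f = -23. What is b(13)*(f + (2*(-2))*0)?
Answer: -92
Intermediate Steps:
b(o) = -9 + o
b(13)*(f + (2*(-2))*0) = (-9 + 13)*(-23 + (2*(-2))*0) = 4*(-23 - 4*0) = 4*(-23 + 0) = 4*(-23) = -92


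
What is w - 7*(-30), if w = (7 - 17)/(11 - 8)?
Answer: 620/3 ≈ 206.67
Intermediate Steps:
w = -10/3 ≈ -3.3333
w - 7*(-30) = -10/3 - 7*(-30) = -10/3 + 210 = 620/3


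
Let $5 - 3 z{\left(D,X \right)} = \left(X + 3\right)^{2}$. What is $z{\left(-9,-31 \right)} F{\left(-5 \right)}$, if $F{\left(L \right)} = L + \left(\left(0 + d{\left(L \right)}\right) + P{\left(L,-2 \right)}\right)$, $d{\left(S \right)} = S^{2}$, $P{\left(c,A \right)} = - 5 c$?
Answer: $-11685$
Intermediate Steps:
$z{\left(D,X \right)} = \frac{5}{3} - \frac{\left(3 + X\right)^{2}}{3}$ ($z{\left(D,X \right)} = \frac{5}{3} - \frac{\left(X + 3\right)^{2}}{3} = \frac{5}{3} - \frac{\left(3 + X\right)^{2}}{3}$)
$F{\left(L \right)} = L^{2} - 4 L$ ($F{\left(L \right)} = L - \left(- L^{2} + 5 L\right) = L + \left(L^{2} - 5 L\right) = L^{2} - 4 L$)
$z{\left(-9,-31 \right)} F{\left(-5 \right)} = \left(\frac{5}{3} - \frac{\left(3 - 31\right)^{2}}{3}\right) \left(- 5 \left(-4 - 5\right)\right) = \left(\frac{5}{3} - \frac{\left(-28\right)^{2}}{3}\right) \left(\left(-5\right) \left(-9\right)\right) = \left(\frac{5}{3} - \frac{784}{3}\right) 45 = \left(- \frac{779}{3}\right) 45 = -11685$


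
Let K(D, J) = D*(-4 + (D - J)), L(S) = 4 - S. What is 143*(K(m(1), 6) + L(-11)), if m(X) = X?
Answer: 858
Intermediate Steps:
K(D, J) = D*(-4 + D - J)
143*(K(m(1), 6) + L(-11)) = 143*(1*(-4 + 1 - 1*6) + (4 - 1*(-11))) = 143*(1*(-4 + 1 - 6) + (4 + 11)) = 143*(1*(-9) + 15) = 143*(-9 + 15) = 143*6 = 858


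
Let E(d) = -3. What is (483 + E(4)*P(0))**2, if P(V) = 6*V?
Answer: 233289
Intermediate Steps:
(483 + E(4)*P(0))**2 = (483 - 18*0)**2 = (483 - 3*0)**2 = (483 + 0)**2 = 483**2 = 233289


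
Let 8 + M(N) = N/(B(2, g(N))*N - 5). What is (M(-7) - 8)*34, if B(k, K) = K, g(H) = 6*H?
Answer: -9262/17 ≈ -544.82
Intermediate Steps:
M(N) = -8 + N/(-5 + 6*N**2) (M(N) = -8 + N/((6*N)*N - 5) = -8 + N/(6*N**2 - 5) = -8 + N/(-5 + 6*N**2))
(M(-7) - 8)*34 = ((40 - 7 - 48*(-7)**2)/(-5 + 6*(-7)**2) - 8)*34 = ((40 - 7 - 48*49)/(-5 + 6*49) - 8)*34 = ((40 - 7 - 2352)/(-5 + 294) - 8)*34 = (-2319/289 - 8)*34 = -4631/289*34 = -9262/17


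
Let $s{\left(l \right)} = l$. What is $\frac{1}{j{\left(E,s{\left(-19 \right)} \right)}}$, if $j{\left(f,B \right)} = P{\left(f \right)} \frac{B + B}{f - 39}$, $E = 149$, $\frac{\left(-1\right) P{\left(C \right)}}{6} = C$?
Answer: $\frac{55}{16986} \approx 0.003238$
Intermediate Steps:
$P{\left(C \right)} = - 6 C$
$j{\left(f,B \right)} = - \frac{12 B f}{-39 + f}$ ($j{\left(f,B \right)} = - 6 f \frac{B + B}{f - 39} = - 6 f \frac{2 B}{-39 + f} = - \frac{12 B f}{-39 + f}$)
$\frac{1}{j{\left(E,s{\left(-19 \right)} \right)}} = \frac{1}{\left(-12\right) \left(-19\right) 149 \frac{1}{-39 + 149}} = \frac{1}{\left(-12\right) \left(-19\right) 149 \cdot \frac{1}{110}} = \frac{1}{\frac{16986}{55}} = \frac{55}{16986}$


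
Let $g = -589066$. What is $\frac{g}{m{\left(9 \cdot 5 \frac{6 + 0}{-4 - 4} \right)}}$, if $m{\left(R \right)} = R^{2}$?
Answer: $- \frac{9425056}{18225} \approx -517.15$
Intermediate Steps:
$\frac{g}{m{\left(9 \cdot 5 \frac{6 + 0}{-4 - 4} \right)}} = - \frac{589066}{\left(9 \cdot 5 \frac{6 + 0}{-4 - 4}\right)^{2}} = - \frac{589066}{\left(45 \frac{6}{-8}\right)^{2}} = - \frac{589066}{\left(45 \cdot 6 \left(- \frac{1}{8}\right)\right)^{2}} = - \frac{589066}{\left(45 \left(- \frac{3}{4}\right)\right)^{2}} = - \frac{589066}{\left(- \frac{135}{4}\right)^{2}} = - \frac{589066}{\frac{18225}{16}} = \left(-589066\right) \frac{16}{18225} = - \frac{9425056}{18225}$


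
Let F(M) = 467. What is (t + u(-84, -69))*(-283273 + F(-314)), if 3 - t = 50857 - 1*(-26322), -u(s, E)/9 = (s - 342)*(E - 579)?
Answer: 724438112048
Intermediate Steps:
u(s, E) = -9*(-579 + E)*(-342 + s) (u(s, E) = -9*(s - 342)*(E - 579) = -9*(-342 + s)*(-579 + E) = -9*(-579 + E)*(-342 + s))
t = -77176 (t = 3 - (50857 - 1*(-26322)) = 3 - (50857 + 26322) = 3 - 1*77179 = 3 - 77179 = -77176)
(t + u(-84, -69))*(-283273 + F(-314)) = (-77176 + (-1782162 + 3078*(-69) + 5211*(-84) - 9*(-69)*(-84)))*(-283273 + 467) = (-77176 + (-1782162 - 212382 - 437724 - 52164))*(-282806) = (-77176 - 2484432)*(-282806) = -2561608*(-282806) = 724438112048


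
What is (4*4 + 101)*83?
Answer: 9711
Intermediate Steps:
(4*4 + 101)*83 = (16 + 101)*83 = 117*83 = 9711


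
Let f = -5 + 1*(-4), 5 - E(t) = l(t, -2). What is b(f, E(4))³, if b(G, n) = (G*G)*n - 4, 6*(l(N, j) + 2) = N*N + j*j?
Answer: 25153757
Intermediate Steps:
l(N, j) = -2 + N²/6 + j²/6 (l(N, j) = -2 + (N*N + j*j)/6 = -2 + (N² + j²)/6 = -2 + (N²/6 + j²/6) = -2 + N²/6 + j²/6)
E(t) = 19/3 - t²/6 (E(t) = 5 - (-2 + t²/6 + (⅙)*(-2)²) = 5 - (-2 + t²/6 + (⅙)*4) = 5 - (-2 + t²/6 + ⅔) = 5 - (-4/3 + t²/6) = 5 + (4/3 - t²/6) = 19/3 - t²/6)
f = -9 (f = -5 - 4 = -9)
b(G, n) = -4 + n*G² (b(G, n) = G²*n - 4 = n*G² - 4 = -4 + n*G²)
b(f, E(4))³ = (-4 + (19/3 - ⅙*4²)*(-9)²)³ = (-4 + (19/3 - ⅙*16)*81)³ = (-4 + (19/3 - 8/3)*81)³ = (-4 + (11/3)*81)³ = (-4 + 297)³ = 293³ = 25153757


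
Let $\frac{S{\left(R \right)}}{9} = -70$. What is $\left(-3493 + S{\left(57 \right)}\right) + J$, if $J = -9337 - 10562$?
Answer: $-24022$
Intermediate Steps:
$J = -19899$ ($J = -9337 - 10562 = -19899$)
$S{\left(R \right)} = -630$ ($S{\left(R \right)} = 9 \left(-70\right) = -630$)
$\left(-3493 + S{\left(57 \right)}\right) + J = \left(-3493 - 630\right) - 19899 = -4123 - 19899 = -24022$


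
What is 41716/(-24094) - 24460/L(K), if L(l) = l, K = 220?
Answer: -14962919/132517 ≈ -112.91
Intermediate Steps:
41716/(-24094) - 24460/L(K) = 41716/(-24094) - 24460/220 = 41716*(-1/24094) - 24460*1/220 = -20858/12047 - 1223/11 = -14962919/132517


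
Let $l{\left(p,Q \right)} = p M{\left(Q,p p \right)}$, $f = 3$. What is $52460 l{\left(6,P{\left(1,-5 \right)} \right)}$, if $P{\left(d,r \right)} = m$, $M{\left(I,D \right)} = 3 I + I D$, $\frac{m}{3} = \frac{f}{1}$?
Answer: $110480760$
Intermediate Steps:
$m = 9$ ($m = 3 \cdot \frac{3}{1} = 3 \cdot 3 \cdot 1 = 3 \cdot 3 = 9$)
$M{\left(I,D \right)} = 3 I + D I$
$P{\left(d,r \right)} = 9$
$l{\left(p,Q \right)} = Q p \left(3 + p^{2}\right)$ ($l{\left(p,Q \right)} = p Q \left(3 + p p\right) = p Q \left(3 + p^{2}\right) = Q p \left(3 + p^{2}\right)$)
$52460 l{\left(6,P{\left(1,-5 \right)} \right)} = 52460 \cdot 9 \cdot 6 \left(3 + 6^{2}\right) = 52460 \cdot 9 \cdot 6 \left(3 + 36\right) = 52460 \cdot 9 \cdot 6 \cdot 39 = 52460 \cdot 2106 = 110480760$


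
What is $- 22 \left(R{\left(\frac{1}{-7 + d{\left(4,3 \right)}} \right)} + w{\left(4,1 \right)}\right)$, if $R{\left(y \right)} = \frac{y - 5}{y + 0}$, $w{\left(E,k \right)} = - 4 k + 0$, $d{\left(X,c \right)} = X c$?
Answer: $616$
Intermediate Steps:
$w{\left(E,k \right)} = - 4 k$
$R{\left(y \right)} = \frac{-5 + y}{y}$
$- 22 \left(R{\left(\frac{1}{-7 + d{\left(4,3 \right)}} \right)} + w{\left(4,1 \right)}\right) = - 22 \left(\frac{-5 + \frac{1}{-7 + 4 \cdot 3}}{\frac{1}{-7 + 4 \cdot 3}} - 4\right) = - 22 \left(\frac{-5 + \frac{1}{-7 + 12}}{\frac{1}{-7 + 12}} - 4\right) = - 22 \left(\frac{-5 + \frac{1}{5}}{\frac{1}{5}} - 4\right) = - 22 \left(\frac{1}{\frac{1}{5}} \left(-5 + \frac{1}{5}\right) - 4\right) = - 22 \left(5 \left(- \frac{24}{5}\right) - 4\right) = - 22 \left(-24 - 4\right) = \left(-22\right) \left(-28\right) = 616$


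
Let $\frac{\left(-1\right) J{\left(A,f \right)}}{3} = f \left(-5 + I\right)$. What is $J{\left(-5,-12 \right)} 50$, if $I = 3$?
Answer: $-3600$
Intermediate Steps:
$J{\left(A,f \right)} = 6 f$ ($J{\left(A,f \right)} = - 3 f \left(-5 + 3\right) = - 3 f \left(-2\right) = - 3 \left(- 2 f\right) = 6 f$)
$J{\left(-5,-12 \right)} 50 = 6 \left(-12\right) 50 = \left(-72\right) 50 = -3600$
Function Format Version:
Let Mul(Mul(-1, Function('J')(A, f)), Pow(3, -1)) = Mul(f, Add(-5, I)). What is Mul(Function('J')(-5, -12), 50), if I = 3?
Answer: -3600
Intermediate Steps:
Function('J')(A, f) = Mul(6, f) (Function('J')(A, f) = Mul(-3, Mul(f, Add(-5, 3))) = Mul(-3, Mul(f, -2)) = Mul(-3, Mul(-2, f)) = Mul(6, f))
Mul(Function('J')(-5, -12), 50) = Mul(Mul(6, -12), 50) = Mul(-72, 50) = -3600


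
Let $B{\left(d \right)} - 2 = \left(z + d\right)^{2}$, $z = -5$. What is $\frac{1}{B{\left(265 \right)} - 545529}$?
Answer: $- \frac{1}{477927} \approx -2.0924 \cdot 10^{-6}$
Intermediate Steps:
$B{\left(d \right)} = 2 + \left(-5 + d\right)^{2}$
$\frac{1}{B{\left(265 \right)} - 545529} = \frac{1}{\left(2 + \left(-5 + 265\right)^{2}\right) - 545529} = \frac{1}{\left(2 + 260^{2}\right) - 545529} = \frac{1}{\left(2 + 67600\right) - 545529} = \frac{1}{67602 - 545529} = \frac{1}{-477927} = - \frac{1}{477927}$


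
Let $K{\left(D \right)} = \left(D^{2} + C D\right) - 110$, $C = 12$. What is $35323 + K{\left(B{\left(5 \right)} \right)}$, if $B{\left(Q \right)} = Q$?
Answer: $35298$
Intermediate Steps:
$K{\left(D \right)} = -110 + D^{2} + 12 D$ ($K{\left(D \right)} = \left(D^{2} + 12 D\right) - 110 = -110 + D^{2} + 12 D$)
$35323 + K{\left(B{\left(5 \right)} \right)} = 35323 + \left(-110 + 5^{2} + 12 \cdot 5\right) = 35323 + \left(-110 + 25 + 60\right) = 35323 - 25 = 35298$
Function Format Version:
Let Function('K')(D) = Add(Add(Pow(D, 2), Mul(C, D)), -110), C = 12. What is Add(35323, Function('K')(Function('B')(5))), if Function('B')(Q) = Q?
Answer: 35298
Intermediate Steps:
Function('K')(D) = Add(-110, Pow(D, 2), Mul(12, D)) (Function('K')(D) = Add(Add(Pow(D, 2), Mul(12, D)), -110) = Add(-110, Pow(D, 2), Mul(12, D)))
Add(35323, Function('K')(Function('B')(5))) = Add(35323, Add(-110, Pow(5, 2), Mul(12, 5))) = Add(35323, Add(-110, 25, 60)) = Add(35323, -25) = 35298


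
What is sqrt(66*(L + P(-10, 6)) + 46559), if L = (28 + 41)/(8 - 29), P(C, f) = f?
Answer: sqrt(2290169)/7 ≈ 216.19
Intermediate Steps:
L = -23/7 (L = 69/(-21) = 69*(-1/21) = -23/7 ≈ -3.2857)
sqrt(66*(L + P(-10, 6)) + 46559) = sqrt(66*(-23/7 + 6) + 46559) = sqrt(66*(19/7) + 46559) = sqrt(1254/7 + 46559) = sqrt(327167/7) = sqrt(2290169)/7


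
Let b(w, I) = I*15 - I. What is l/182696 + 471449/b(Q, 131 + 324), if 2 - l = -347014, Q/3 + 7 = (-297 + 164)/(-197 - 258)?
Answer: 11042792303/145471690 ≈ 75.910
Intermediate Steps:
Q = -1308/65 (Q = -21 + 3*((-297 + 164)/(-197 - 258)) = -21 + 3*(-133/(-455)) = -21 + 3*(-133*(-1/455)) = -21 + 3*(19/65) = -21 + 57/65 = -1308/65 ≈ -20.123)
l = 347016 (l = 2 - 1*(-347014) = 2 + 347014 = 347016)
b(w, I) = 14*I (b(w, I) = 15*I - I = 14*I)
l/182696 + 471449/b(Q, 131 + 324) = 347016/182696 + 471449/((14*(131 + 324))) = 347016*(1/182696) + 471449/((14*455)) = 43377/22837 + 471449/6370 = 11042792303/145471690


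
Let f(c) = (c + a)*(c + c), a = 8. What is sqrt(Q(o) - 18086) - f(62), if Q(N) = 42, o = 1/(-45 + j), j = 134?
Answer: -8680 + 2*I*sqrt(4511) ≈ -8680.0 + 134.33*I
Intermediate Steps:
o = 1/89 (o = 1/(-45 + 134) = 1/89 ≈ 0.011236)
f(c) = 2*c*(8 + c) (f(c) = (c + 8)*(c + c) = (8 + c)*(2*c) = 2*c*(8 + c))
sqrt(Q(o) - 18086) - f(62) = sqrt(42 - 18086) - 2*62*(8 + 62) = sqrt(-18044) - 2*62*70 = 2*I*sqrt(4511) - 1*8680 = 2*I*sqrt(4511) - 8680 = -8680 + 2*I*sqrt(4511)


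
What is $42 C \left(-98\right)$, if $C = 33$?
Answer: $-135828$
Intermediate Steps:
$42 C \left(-98\right) = 42 \cdot 33 \left(-98\right) = 1386 \left(-98\right) = -135828$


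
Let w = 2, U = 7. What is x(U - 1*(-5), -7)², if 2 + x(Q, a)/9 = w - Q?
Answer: 11664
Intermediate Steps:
x(Q, a) = -9*Q (x(Q, a) = -18 + 9*(2 - Q) = -18 + (18 - 9*Q) = -9*Q)
x(U - 1*(-5), -7)² = (-9*(7 - 1*(-5)))² = (-9*(7 + 5))² = (-9*12)² = (-108)² = 11664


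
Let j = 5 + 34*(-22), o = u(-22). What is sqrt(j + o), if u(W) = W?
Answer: 3*I*sqrt(85) ≈ 27.659*I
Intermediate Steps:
o = -22
j = -743 (j = 5 - 748 = -743)
sqrt(j + o) = sqrt(-743 - 22) = sqrt(-765) = 3*I*sqrt(85)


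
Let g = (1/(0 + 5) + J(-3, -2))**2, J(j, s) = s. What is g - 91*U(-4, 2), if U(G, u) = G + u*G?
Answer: 27381/25 ≈ 1095.2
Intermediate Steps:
U(G, u) = G + G*u
g = 81/25 (g = (1/(0 + 5) - 2)**2 = (1/5 - 2)**2 = (-9/5)**2 = 81/25 ≈ 3.2400)
g - 91*U(-4, 2) = 81/25 - (-364)*(1 + 2) = 81/25 - (-364)*3 = 81/25 - 91*(-12) = 81/25 + 1092 = 27381/25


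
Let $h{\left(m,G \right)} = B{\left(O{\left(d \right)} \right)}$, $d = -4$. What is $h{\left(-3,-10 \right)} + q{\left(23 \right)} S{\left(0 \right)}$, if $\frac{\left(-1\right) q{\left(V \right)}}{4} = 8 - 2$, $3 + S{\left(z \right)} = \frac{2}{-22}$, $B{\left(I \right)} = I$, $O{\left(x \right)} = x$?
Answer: $\frac{772}{11} \approx 70.182$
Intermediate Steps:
$h{\left(m,G \right)} = -4$
$S{\left(z \right)} = - \frac{34}{11}$ ($S{\left(z \right)} = -3 + \frac{2}{-22} = -3 + 2 \left(- \frac{1}{22}\right) = -3 - \frac{1}{11} = - \frac{34}{11}$)
$q{\left(V \right)} = -24$ ($q{\left(V \right)} = - 4 \left(8 - 2\right) = \left(-4\right) 6 = -24$)
$h{\left(-3,-10 \right)} + q{\left(23 \right)} S{\left(0 \right)} = -4 - - \frac{816}{11} = -4 + \frac{816}{11} = \frac{772}{11}$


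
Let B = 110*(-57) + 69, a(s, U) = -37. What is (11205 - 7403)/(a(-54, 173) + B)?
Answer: -1901/3119 ≈ -0.60949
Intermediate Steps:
B = -6201 (B = -6270 + 69 = -6201)
(11205 - 7403)/(a(-54, 173) + B) = (11205 - 7403)/(-37 - 6201) = 3802/(-6238) = 3802*(-1/6238) = -1901/3119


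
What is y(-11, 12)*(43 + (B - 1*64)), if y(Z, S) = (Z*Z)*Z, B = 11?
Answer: 13310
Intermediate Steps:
y(Z, S) = Z**3 (y(Z, S) = Z**2*Z = Z**3)
y(-11, 12)*(43 + (B - 1*64)) = (-11)**3*(43 + (11 - 1*64)) = -1331*(43 + (11 - 64)) = -1331*(43 - 53) = -1331*(-10) = 13310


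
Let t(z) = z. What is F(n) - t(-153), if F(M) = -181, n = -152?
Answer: -28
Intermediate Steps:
F(n) - t(-153) = -181 - 1*(-153) = -181 + 153 = -28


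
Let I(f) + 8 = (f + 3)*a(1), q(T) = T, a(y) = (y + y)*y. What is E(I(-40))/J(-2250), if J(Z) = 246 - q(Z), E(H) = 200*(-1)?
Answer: -25/312 ≈ -0.080128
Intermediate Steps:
a(y) = 2*y**2 (a(y) = (2*y)*y = 2*y**2)
I(f) = -2 + 2*f (I(f) = -8 + (f + 3)*(2*1**2) = -8 + (3 + f)*(2*1) = -8 + (3 + f)*2 = -8 + (6 + 2*f) = -2 + 2*f)
E(H) = -200
J(Z) = 246 - Z
E(I(-40))/J(-2250) = -200/(246 - 1*(-2250)) = -200/(246 + 2250) = -200/2496 = -200*1/2496 = -25/312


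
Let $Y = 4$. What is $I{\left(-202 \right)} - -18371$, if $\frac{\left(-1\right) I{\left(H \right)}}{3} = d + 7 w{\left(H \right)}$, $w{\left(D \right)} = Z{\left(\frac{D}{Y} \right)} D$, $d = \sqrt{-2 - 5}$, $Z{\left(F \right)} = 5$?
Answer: $39581 - 3 i \sqrt{7} \approx 39581.0 - 7.9373 i$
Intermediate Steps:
$d = i \sqrt{7}$ ($d = \sqrt{-7} = i \sqrt{7} \approx 2.6458 i$)
$w{\left(D \right)} = 5 D$
$I{\left(H \right)} = - 105 H - 3 i \sqrt{7}$ ($I{\left(H \right)} = - 3 \left(i \sqrt{7} + 7 \cdot 5 H\right) = - 3 \left(i \sqrt{7} + 35 H\right) = - 3 \left(35 H + i \sqrt{7}\right) = - 105 H - 3 i \sqrt{7}$)
$I{\left(-202 \right)} - -18371 = \left(\left(-105\right) \left(-202\right) - 3 i \sqrt{7}\right) - -18371 = \left(21210 - 3 i \sqrt{7}\right) + 18371 = 39581 - 3 i \sqrt{7}$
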